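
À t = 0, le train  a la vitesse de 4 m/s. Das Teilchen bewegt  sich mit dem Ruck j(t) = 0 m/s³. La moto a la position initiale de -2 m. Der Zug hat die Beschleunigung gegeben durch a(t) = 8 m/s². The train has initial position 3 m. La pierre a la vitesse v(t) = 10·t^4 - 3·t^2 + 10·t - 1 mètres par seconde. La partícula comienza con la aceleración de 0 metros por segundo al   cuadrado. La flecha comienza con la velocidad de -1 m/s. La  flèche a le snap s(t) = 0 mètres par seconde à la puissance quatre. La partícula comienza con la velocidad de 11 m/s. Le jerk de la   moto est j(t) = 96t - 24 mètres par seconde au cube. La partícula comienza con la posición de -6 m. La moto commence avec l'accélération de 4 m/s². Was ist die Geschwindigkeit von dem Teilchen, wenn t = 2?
Um dies zu lösen, müssen wir 2 Integrale unserer Gleichung für den Ruck j(t) = 0 finden. Das Integral von dem Ruck ist die Beschleunigung. Mit a(0) = 0 erhalten wir a(t) = 0. Das Integral von der Beschleunigung, mit v(0) = 11, ergibt die Geschwindigkeit: v(t) = 11. Aus der Gleichung für die Geschwindigkeit v(t) = 11, setzen wir t = 2 ein und erhalten v = 11.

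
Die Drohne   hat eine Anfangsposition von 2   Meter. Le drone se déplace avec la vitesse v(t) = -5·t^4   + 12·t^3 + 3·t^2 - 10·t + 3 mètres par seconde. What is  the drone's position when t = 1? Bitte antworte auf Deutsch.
Ausgehend von der Geschwindigkeit v(t) = -5·t^4 + 12·t^3 + 3·t^2 - 10·t + 3, nehmen wir 1 Stammfunktion. Die Stammfunktion von der Geschwindigkeit ist die Position. Mit x(0) = 2 erhalten wir x(t) = -t^5 + 3·t^4 + t^3 - 5·t^2 + 3·t + 2. Wir haben die Position x(t) = -t^5 + 3·t^4 + t^3 - 5·t^2 + 3·t + 2. Durch Einsetzen von t = 1: x(1) = 3.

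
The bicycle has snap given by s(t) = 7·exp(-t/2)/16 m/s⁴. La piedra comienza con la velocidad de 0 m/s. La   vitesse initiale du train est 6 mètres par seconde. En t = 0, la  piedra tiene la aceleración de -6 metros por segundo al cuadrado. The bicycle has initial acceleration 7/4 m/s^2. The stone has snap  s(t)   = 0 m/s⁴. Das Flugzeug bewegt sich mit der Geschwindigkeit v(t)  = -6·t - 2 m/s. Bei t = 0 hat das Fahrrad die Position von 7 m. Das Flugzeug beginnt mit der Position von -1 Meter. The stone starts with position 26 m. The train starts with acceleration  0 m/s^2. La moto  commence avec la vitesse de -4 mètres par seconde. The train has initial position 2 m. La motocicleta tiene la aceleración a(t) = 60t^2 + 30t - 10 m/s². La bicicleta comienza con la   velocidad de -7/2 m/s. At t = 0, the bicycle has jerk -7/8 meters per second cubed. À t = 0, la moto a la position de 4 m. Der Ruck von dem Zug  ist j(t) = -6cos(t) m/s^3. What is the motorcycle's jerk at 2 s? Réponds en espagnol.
Para resolver esto, necesitamos tomar 1 derivada de nuestra ecuación de la aceleración a(t) = 60·t^2 + 30·t - 10. La derivada de la aceleración da la sacudida: j(t) = 120·t + 30. Usando j(t) = 120·t + 30 y sustituyendo t = 2, encontramos j = 270.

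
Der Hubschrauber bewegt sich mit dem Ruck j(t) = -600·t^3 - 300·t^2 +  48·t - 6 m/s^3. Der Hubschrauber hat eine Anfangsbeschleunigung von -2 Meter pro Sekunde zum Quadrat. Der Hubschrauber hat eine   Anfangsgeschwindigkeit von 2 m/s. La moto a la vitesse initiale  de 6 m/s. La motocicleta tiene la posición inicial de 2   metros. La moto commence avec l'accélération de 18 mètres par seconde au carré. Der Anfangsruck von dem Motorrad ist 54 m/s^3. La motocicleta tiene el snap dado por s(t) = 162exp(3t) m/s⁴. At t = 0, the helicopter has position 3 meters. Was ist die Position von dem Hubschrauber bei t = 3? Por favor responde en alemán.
Ausgehend von dem Ruck j(t) = -600·t^3 - 300·t^2 + 48·t - 6, nehmen wir 3 Integrale. Durch Integration von dem Ruck und Verwendung der Anfangsbedingung a(0) = -2, erhalten wir a(t) = -150·t^4 - 100·t^3 + 24·t^2 - 6·t - 2. Das Integral von der Beschleunigung ist die Geschwindigkeit. Mit v(0) = 2 erhalten wir v(t) = -30·t^5 - 25·t^4 + 8·t^3 - 3·t^2 - 2·t + 2. Durch Integration von der Geschwindigkeit und Verwendung der Anfangsbedingung x(0) = 3, erhalten wir x(t) = -5·t^6 - 5·t^5 + 2·t^4 - t^3 - t^2 + 2·t + 3. Wir haben die Position x(t) = -5·t^6 - 5·t^5 + 2·t^4 - t^3 - t^2 + 2·t + 3. Durch Einsetzen von t = 3: x(3) = -4725.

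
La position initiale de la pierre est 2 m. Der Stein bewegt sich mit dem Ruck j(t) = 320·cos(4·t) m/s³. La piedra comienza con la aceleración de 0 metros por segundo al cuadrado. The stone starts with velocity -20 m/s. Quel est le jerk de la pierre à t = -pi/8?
Nous avons le jerk j(t) = 320·cos(4·t). En substituant t = -pi/8: j(-pi/8) = 0.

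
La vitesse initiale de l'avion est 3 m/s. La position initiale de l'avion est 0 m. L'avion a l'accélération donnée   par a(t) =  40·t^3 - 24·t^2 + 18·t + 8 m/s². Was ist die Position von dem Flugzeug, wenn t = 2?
Wir müssen unsere Gleichung für die Beschleunigung a(t) = 40·t^3 - 24·t^2 + 18·t + 8 2-mal integrieren. Das Integral von der Beschleunigung ist die Geschwindigkeit. Mit v(0) = 3 erhalten wir v(t) = 10·t^4 - 8·t^3 + 9·t^2 + 8·t + 3. Durch Integration von der Geschwindigkeit und Verwendung der Anfangsbedingung x(0) = 0, erhalten wir x(t) = 2·t^5 - 2·t^4 + 3·t^3 + 4·t^2 + 3·t. Wir haben die Position x(t) = 2·t^5 - 2·t^4 + 3·t^3 + 4·t^2 + 3·t. Durch Einsetzen von t = 2: x(2) = 78.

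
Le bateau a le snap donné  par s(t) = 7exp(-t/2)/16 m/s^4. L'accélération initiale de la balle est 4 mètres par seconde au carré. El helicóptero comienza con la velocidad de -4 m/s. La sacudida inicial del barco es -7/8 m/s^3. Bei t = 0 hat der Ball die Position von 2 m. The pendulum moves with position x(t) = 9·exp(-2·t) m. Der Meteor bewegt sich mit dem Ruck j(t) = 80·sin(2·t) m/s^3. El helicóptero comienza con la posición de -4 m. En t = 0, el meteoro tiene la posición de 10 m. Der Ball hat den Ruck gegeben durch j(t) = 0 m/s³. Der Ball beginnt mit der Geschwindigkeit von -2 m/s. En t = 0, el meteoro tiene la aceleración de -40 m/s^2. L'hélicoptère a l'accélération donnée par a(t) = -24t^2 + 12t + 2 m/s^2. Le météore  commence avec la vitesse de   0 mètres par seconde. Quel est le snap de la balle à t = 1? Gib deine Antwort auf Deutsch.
Wir müssen unsere Gleichung für den Ruck j(t) = 0 1-mal ableiten. Mit d/dt von j(t) finden wir s(t) = 0. Mit s(t) = 0 und Einsetzen von t = 1, finden wir s = 0.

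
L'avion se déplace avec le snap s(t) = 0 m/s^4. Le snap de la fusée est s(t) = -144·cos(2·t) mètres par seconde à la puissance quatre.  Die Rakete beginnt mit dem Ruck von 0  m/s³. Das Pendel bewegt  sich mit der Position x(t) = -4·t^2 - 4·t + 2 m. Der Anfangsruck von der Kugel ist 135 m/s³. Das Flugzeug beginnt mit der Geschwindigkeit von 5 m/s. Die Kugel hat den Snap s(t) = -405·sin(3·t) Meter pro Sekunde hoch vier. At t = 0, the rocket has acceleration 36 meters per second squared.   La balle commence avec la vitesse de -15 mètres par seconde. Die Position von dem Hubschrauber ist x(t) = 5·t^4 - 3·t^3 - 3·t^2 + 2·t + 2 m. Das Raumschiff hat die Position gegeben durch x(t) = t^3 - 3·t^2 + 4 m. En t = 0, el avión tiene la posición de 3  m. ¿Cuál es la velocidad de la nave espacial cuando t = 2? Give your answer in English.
Starting from position x(t) = t^3 - 3·t^2 + 4, we take 1 derivative. Differentiating position, we get velocity: v(t) = 3·t^2 - 6·t. Using v(t) = 3·t^2 - 6·t and substituting t = 2, we find v = 0.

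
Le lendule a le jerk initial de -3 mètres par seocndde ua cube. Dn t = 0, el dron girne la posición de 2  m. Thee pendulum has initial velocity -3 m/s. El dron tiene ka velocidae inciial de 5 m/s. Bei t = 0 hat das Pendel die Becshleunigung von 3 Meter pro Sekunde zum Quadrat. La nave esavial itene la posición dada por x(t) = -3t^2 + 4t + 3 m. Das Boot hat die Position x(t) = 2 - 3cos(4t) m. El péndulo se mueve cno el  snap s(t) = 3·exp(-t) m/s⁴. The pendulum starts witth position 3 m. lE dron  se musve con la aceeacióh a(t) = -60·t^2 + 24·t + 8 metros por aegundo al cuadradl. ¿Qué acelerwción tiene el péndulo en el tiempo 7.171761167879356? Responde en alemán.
Ausgehend von dem Snap s(t) = 3·exp(-t), nehmen wir 2 Stammfunktionen. Mit ∫s(t)dt und Anwendung von j(0) = -3, finden wir j(t) = -3·exp(-t). Die Stammfunktion von dem Ruck ist die Beschleunigung. Mit a(0) = 3 erhalten wir a(t) = 3·exp(-t). Aus der Gleichung für die Beschleunigung a(t) = 3·exp(-t), setzen wir t = 7.171761167879356 ein und erhalten a = 0.00230390705145834.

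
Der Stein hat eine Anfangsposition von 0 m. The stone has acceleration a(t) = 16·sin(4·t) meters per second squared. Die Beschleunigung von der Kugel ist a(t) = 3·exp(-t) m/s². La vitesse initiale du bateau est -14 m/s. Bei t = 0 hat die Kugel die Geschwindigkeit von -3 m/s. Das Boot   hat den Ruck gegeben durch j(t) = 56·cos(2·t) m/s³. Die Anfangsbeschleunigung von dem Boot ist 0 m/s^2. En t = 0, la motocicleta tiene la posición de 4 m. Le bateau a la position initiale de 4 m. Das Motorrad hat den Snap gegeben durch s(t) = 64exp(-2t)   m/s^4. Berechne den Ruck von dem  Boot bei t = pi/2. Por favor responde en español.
De la ecuación de la sacudida j(t) = 56·cos(2·t), sustituimos t = pi/2 para obtener j = -56.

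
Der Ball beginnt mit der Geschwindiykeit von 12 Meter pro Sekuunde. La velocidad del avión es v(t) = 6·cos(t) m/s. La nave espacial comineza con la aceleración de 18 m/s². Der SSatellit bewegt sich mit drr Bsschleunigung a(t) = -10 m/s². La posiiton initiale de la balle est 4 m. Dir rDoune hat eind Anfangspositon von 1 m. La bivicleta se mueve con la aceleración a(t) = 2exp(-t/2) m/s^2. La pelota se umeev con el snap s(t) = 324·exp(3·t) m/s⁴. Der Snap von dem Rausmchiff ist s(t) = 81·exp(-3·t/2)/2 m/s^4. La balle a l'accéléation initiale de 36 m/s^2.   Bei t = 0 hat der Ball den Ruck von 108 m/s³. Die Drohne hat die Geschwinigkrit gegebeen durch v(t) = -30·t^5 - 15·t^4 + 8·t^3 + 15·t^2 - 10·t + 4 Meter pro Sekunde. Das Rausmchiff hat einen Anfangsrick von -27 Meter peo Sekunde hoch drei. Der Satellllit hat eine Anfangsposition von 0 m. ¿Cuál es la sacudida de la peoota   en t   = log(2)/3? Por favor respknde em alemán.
Wir müssen die Stammfunktion unserer Gleichung für den Snap s(t) = 324·exp(3·t) 1-mal finden. Durch Integration von dem Snap und Verwendung der Anfangsbedingung j(0) = 108, erhalten wir j(t) = 108·exp(3·t). Aus der Gleichung für den Ruck j(t) = 108·exp(3·t), setzen wir t = log(2)/3 ein und erhalten j = 216.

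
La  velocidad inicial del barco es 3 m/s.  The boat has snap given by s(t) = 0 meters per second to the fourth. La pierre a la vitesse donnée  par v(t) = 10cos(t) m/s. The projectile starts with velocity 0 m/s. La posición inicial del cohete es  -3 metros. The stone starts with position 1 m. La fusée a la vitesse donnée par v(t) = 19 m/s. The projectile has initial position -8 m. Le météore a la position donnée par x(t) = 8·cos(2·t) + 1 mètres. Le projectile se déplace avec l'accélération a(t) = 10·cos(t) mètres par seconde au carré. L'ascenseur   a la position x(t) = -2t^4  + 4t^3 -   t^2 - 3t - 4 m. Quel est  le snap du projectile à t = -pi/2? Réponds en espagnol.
Partiendo de la aceleración a(t) = 10·cos(t), tomamos 2 derivadas. Derivando la aceleración, obtenemos la sacudida: j(t) = -10·sin(t). La derivada de la sacudida da el snap: s(t) = -10·cos(t). Tenemos el snap s(t) = -10·cos(t). Sustituyendo t = -pi/2: s(-pi/2) = 0.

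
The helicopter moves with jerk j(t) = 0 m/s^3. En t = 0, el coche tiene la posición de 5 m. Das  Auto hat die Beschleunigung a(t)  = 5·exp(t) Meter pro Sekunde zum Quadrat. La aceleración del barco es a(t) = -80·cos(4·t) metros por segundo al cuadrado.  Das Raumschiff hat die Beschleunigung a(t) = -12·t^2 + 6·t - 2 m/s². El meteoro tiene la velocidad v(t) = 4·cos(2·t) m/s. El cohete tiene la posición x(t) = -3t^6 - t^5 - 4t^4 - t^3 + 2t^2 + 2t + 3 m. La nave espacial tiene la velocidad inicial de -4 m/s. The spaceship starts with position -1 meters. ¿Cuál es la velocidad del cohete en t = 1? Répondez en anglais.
To solve this, we need to take 1 derivative of our position equation x(t) = -3·t^6 - t^5 - 4·t^4 - t^3 + 2·t^2 + 2·t + 3. Taking d/dt of x(t), we find v(t) = -18·t^5 - 5·t^4 - 16·t^3 - 3·t^2 + 4·t + 2. We have velocity v(t) = -18·t^5 - 5·t^4 - 16·t^3 - 3·t^2 + 4·t + 2. Substituting t = 1: v(1) = -36.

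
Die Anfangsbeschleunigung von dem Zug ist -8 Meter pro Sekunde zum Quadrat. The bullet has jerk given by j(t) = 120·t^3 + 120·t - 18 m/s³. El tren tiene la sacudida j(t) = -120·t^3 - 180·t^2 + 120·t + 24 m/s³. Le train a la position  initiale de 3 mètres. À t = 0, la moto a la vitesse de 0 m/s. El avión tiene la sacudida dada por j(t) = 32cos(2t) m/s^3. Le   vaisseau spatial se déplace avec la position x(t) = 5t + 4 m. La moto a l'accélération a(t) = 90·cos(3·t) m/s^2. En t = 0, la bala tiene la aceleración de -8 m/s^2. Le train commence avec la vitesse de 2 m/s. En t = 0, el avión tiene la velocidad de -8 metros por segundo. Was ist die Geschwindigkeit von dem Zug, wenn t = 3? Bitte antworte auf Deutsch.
Um dies zu lösen, müssen wir 2 Integrale unserer Gleichung für den Ruck j(t) = -120·t^3 - 180·t^2 + 120·t + 24 finden. Mit ∫j(t)dt und Anwendung von a(0) = -8, finden wir a(t) = -30·t^4 - 60·t^3 + 60·t^2 + 24·t - 8. Mit ∫a(t)dt und Anwendung von v(0) = 2, finden wir v(t) = -6·t^5 - 15·t^4 + 20·t^3 + 12·t^2 - 8·t + 2. Mit v(t) = -6·t^5 - 15·t^4 + 20·t^3 + 12·t^2 - 8·t + 2 und Einsetzen von t = 3, finden wir v = -2047.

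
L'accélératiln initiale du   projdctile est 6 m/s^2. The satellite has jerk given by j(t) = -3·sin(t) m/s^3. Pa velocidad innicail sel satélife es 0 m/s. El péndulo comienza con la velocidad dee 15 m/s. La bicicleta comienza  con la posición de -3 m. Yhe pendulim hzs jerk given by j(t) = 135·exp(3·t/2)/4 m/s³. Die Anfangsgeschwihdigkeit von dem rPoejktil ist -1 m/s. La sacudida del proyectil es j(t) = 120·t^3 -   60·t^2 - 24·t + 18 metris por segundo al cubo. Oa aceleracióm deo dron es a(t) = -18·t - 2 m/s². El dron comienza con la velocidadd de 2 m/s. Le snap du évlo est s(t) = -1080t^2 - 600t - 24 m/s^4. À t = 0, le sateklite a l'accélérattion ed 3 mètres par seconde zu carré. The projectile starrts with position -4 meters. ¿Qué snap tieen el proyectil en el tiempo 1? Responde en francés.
Nous devons dériver notre équation du jerk j(t) = 120·t^3 - 60·t^2 - 24·t + 18 1 fois. En dérivant le jerk, nous obtenons le snap: s(t) = 360·t^2 - 120·t - 24. En utilisant s(t) = 360·t^2 - 120·t - 24 et en substituant t = 1, nous trouvons s = 216.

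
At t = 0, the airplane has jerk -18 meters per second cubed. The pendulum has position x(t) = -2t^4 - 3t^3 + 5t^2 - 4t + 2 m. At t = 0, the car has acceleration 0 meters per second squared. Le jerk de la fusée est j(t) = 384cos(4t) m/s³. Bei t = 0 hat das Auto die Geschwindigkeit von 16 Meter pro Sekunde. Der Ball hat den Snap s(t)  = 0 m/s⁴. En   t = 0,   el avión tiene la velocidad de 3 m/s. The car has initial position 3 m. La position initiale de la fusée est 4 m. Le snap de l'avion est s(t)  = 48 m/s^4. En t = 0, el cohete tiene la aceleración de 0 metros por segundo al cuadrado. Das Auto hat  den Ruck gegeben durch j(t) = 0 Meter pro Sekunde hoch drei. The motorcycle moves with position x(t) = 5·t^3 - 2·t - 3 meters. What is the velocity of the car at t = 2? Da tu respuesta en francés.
En partant du jerk j(t) = 0, nous prenons 2 intégrales. La primitive du jerk est l'accélération. En utilisant a(0) = 0, nous obtenons a(t) = 0. La primitive de l'accélération est la vitesse. En utilisant v(0) = 16, nous obtenons v(t) = 16. En utilisant v(t) = 16 et en substituant t = 2, nous trouvons v = 16.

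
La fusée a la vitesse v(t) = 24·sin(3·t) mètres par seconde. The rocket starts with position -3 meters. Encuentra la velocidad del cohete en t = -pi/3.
Tenemos la velocidad v(t) = 24·sin(3·t). Sustituyendo t = -pi/3: v(-pi/3) = 0.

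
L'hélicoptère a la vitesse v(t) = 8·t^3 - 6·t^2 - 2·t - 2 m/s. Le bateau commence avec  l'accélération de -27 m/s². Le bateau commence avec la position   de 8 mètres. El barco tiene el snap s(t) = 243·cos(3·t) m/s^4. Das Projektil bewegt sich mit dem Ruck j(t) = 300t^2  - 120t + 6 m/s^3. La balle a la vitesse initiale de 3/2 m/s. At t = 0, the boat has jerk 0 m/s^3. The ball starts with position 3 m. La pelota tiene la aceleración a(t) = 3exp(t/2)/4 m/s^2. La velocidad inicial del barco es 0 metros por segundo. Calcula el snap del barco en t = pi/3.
Tenemos el snap s(t) = 243·cos(3·t). Sustituyendo t = pi/3: s(pi/3) = -243.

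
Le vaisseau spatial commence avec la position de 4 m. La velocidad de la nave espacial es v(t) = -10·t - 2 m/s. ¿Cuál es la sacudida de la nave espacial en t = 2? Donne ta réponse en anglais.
To solve this, we need to take 2 derivatives of our velocity equation v(t) = -10·t - 2. Differentiating velocity, we get acceleration: a(t) = -10. Taking d/dt of a(t), we find j(t) = 0. From the given jerk equation j(t) = 0, we substitute t = 2 to get j = 0.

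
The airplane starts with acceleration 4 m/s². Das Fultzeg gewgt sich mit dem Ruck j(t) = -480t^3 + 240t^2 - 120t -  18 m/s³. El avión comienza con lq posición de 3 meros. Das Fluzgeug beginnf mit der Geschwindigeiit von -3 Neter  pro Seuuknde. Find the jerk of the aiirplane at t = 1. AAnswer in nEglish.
We have jerk j(t) = -480·t^3 + 240·t^2 - 120·t - 18. Substituting t = 1: j(1) = -378.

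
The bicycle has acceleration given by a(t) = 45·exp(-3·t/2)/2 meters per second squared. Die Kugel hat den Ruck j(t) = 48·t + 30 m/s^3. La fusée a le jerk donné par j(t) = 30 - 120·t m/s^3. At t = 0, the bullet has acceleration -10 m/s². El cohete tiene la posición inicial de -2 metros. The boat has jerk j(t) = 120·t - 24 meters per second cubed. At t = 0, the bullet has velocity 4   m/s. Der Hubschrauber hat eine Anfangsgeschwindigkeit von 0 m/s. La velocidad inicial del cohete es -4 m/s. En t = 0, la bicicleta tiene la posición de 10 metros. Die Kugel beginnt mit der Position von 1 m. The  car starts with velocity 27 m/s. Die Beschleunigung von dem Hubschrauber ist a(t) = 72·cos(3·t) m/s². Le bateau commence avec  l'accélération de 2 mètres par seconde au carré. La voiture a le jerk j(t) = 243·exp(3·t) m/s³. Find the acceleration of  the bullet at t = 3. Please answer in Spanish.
Para resolver esto, necesitamos tomar 1 integral de nuestra ecuación de la sacudida j(t) = 48·t + 30. La integral de la sacudida, con a(0) = -10, da la aceleración: a(t) = 24·t^2 + 30·t - 10. Usando a(t) = 24·t^2 + 30·t - 10 y sustituyendo t = 3, encontramos a = 296.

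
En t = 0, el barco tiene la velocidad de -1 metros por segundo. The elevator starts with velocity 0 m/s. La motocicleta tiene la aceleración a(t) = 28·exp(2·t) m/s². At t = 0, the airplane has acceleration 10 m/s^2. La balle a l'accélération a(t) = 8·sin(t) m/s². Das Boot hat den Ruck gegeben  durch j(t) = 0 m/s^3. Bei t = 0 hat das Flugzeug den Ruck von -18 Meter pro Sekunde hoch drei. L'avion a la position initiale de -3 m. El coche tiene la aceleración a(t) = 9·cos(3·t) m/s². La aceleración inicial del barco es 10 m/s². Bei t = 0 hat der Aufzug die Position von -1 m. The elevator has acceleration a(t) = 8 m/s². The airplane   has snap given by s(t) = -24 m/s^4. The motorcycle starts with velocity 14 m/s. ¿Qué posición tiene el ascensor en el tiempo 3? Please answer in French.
Pour résoudre ceci, nous devons prendre 2 primitives de notre équation de l'accélération a(t) = 8. En prenant ∫a(t)dt et en appliquant v(0) = 0, nous trouvons v(t) = 8·t. L'intégrale de la vitesse est la position. En utilisant x(0) = -1, nous obtenons x(t) = 4·t^2 - 1. De l'équation de la position x(t) = 4·t^2 - 1, nous substituons t = 3 pour obtenir x = 35.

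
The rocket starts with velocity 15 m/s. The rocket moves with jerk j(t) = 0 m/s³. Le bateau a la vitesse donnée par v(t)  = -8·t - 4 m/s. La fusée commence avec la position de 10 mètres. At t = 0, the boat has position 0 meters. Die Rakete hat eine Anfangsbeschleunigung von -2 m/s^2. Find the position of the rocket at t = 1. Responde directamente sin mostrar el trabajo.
At t = 1, x = 24.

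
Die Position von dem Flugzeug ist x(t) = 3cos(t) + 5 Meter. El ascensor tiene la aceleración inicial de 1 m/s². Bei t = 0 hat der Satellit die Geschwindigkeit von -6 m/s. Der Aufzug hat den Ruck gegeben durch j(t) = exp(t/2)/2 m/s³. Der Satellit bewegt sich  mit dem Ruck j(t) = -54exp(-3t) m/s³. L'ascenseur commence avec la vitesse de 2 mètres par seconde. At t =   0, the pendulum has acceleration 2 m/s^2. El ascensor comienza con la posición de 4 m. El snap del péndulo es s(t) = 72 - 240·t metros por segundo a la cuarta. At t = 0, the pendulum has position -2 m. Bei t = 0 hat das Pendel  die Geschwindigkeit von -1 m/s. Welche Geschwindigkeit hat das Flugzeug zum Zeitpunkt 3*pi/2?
Wir müssen unsere Gleichung für die Position x(t) = 3·cos(t) + 5 1-mal ableiten. Mit d/dt von x(t) finden wir v(t) = -3·sin(t). Mit v(t) = -3·sin(t) und Einsetzen von t = 3*pi/2, finden wir v = 3.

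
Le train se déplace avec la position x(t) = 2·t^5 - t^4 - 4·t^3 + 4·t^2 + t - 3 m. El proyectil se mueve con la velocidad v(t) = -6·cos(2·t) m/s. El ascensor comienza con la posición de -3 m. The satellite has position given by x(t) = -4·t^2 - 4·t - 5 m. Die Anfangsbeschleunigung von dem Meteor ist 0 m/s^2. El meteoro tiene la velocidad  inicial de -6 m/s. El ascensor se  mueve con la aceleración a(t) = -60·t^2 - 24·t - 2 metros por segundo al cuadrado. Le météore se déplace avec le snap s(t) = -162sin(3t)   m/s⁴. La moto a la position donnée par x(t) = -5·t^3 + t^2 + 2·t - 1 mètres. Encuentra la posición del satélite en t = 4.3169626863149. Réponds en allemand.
Mit x(t) = -4·t^2 - 4·t - 5 und Einsetzen von t = 4.3169626863149, finden wir x = -96.8125180854002.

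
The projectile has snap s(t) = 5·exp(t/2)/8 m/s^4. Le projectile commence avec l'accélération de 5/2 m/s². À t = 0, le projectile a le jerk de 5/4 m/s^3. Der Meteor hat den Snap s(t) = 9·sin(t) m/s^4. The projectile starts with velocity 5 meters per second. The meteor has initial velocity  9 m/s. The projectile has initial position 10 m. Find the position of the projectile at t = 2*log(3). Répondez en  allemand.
Wir müssen unsere Gleichung für den Snap s(t) = 5·exp(t/2)/8 4-mal integrieren. Das Integral von dem Snap, mit j(0) = 5/4, ergibt den Ruck: j(t) = 5·exp(t/2)/4. Das Integral von dem Ruck, mit a(0) = 5/2, ergibt die Beschleunigung: a(t) = 5·exp(t/2)/2. Durch Integration von der Beschleunigung und Verwendung der Anfangsbedingung v(0) = 5, erhalten wir v(t) = 5·exp(t/2). Das Integral von der Geschwindigkeit ist die Position. Mit x(0) = 10 erhalten wir x(t) = 10·exp(t/2). Wir haben die Position x(t) = 10·exp(t/2). Durch Einsetzen von t = 2*log(3): x(2*log(3)) = 30.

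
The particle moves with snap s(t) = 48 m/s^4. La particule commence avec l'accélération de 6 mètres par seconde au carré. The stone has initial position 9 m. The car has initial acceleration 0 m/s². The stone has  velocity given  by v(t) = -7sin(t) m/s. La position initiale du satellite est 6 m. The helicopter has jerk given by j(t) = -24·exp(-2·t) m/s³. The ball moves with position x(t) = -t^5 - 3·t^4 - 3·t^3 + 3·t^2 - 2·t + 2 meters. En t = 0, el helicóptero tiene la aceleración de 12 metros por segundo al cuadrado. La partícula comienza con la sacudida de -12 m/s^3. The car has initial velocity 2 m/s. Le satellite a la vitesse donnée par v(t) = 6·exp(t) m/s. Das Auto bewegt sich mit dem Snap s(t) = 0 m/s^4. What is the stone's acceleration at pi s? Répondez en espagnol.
Partiendo de la velocidad v(t) = -7·sin(t), tomamos 1 derivada. La derivada de la velocidad da la aceleración: a(t) = -7·cos(t). Tenemos la aceleración a(t) = -7·cos(t). Sustituyendo t = pi: a(pi) = 7.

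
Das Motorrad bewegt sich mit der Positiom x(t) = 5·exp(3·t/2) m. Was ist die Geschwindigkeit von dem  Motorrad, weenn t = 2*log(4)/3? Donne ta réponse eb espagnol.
Partiendo de la posición x(t) = 5·exp(3·t/2), tomamos 1 derivada. La derivada de la posición da la velocidad: v(t) = 15·exp(3·t/2)/2. De la ecuación de la velocidad v(t) = 15·exp(3·t/2)/2, sustituimos t = 2*log(4)/3 para obtener v = 30.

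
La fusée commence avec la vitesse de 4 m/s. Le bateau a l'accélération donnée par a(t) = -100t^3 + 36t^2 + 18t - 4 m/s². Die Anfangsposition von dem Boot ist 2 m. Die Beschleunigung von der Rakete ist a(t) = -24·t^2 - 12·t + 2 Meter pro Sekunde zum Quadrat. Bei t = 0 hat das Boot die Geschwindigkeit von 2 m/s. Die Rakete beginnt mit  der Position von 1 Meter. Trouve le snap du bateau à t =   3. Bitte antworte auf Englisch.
Starting from acceleration a(t) = -100·t^3 + 36·t^2 + 18·t - 4, we take 2 derivatives. The derivative of acceleration gives jerk: j(t) = -300·t^2 + 72·t + 18. Taking d/dt of j(t), we find s(t) = 72 - 600·t. We have snap s(t) = 72 - 600·t. Substituting t = 3: s(3) = -1728.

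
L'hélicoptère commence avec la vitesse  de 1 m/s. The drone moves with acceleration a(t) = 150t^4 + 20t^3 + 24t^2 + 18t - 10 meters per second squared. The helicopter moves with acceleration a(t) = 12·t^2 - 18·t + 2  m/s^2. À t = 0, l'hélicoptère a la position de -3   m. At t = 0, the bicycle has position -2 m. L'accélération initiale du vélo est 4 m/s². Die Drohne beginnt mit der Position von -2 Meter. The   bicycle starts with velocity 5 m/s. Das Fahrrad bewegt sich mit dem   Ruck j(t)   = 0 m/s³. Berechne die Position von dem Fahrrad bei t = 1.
Wir müssen unsere Gleichung für den Ruck j(t) = 0 3-mal integrieren. Das Integral von dem Ruck ist die Beschleunigung. Mit a(0) = 4 erhalten wir a(t) = 4. Mit ∫a(t)dt und Anwendung von v(0) = 5, finden wir v(t) = 4·t + 5. Die Stammfunktion von der Geschwindigkeit, mit x(0) = -2, ergibt die Position: x(t) = 2·t^2 + 5·t - 2. Aus der Gleichung für die Position x(t) = 2·t^2 + 5·t - 2, setzen wir t = 1 ein und erhalten x = 5.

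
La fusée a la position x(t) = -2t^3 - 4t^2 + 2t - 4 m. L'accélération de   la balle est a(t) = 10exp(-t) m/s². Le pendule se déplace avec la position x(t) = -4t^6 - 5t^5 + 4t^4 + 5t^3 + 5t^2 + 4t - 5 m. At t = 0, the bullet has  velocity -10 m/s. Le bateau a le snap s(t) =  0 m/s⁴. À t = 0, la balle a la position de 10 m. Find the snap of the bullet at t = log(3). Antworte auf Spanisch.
Para resolver esto, necesitamos tomar 2 derivadas de nuestra ecuación de la aceleración a(t) = 10·exp(-t). La derivada de la aceleración da la sacudida: j(t) = -10·exp(-t). La derivada de la sacudida da el snap: s(t) = 10·exp(-t). De la ecuación del snap s(t) = 10·exp(-t), sustituimos t = log(3) para obtener s = 10/3.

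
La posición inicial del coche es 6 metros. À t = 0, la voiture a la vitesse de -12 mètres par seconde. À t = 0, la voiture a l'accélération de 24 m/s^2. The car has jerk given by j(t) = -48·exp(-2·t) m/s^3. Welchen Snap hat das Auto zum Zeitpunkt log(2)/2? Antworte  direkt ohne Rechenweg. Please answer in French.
Le snap à t = log(2)/2 est s = 48.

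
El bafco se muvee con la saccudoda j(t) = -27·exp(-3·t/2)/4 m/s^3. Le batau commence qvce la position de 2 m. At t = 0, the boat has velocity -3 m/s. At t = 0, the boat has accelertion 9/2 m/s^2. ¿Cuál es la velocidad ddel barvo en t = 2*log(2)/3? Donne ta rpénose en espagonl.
Debemos encontrar la integral de nuestra ecuación de la sacudida j(t) = -27·exp(-3·t/2)/4 2 veces. La antiderivada de la sacudida, con a(0) = 9/2, da la aceleración: a(t) = 9·exp(-3·t/2)/2. La antiderivada de la aceleración es la velocidad. Usando v(0) = -3, obtenemos v(t) = -3·exp(-3·t/2). De la ecuación de la velocidad v(t) = -3·exp(-3·t/2), sustituimos t = 2*log(2)/3 para obtener v = -3/2.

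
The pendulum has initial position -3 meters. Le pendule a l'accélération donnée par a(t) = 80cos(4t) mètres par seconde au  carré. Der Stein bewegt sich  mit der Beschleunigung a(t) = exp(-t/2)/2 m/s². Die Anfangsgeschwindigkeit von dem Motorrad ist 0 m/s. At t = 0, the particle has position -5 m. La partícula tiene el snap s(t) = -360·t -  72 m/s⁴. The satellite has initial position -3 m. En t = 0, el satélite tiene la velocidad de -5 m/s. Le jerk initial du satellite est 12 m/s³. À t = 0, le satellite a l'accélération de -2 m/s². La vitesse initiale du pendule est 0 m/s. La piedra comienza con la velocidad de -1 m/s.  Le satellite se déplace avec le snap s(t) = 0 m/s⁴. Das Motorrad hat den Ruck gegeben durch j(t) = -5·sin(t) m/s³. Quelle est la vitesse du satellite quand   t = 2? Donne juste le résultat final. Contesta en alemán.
Die Geschwindigkeit bei t = 2 ist v = 15.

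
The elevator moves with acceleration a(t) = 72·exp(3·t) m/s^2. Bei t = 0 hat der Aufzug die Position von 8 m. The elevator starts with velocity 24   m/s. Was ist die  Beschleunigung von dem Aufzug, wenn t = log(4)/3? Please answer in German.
Mit a(t) = 72·exp(3·t) und Einsetzen von t = log(4)/3, finden wir a = 288.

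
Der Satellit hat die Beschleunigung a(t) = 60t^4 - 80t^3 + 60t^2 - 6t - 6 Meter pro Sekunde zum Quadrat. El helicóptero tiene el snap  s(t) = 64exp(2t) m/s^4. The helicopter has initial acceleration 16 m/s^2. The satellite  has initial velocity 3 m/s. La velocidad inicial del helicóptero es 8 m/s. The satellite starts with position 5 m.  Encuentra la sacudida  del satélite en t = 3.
Para resolver esto, necesitamos tomar 1 derivada de nuestra ecuación de la aceleración a(t) = 60·t^4 - 80·t^3 + 60·t^2 - 6·t - 6. La derivada de la aceleración da la sacudida: j(t) = 240·t^3 - 240·t^2 + 120·t - 6. De la ecuación de la sacudida j(t) = 240·t^3 - 240·t^2 + 120·t - 6, sustituimos t = 3 para obtener j = 4674.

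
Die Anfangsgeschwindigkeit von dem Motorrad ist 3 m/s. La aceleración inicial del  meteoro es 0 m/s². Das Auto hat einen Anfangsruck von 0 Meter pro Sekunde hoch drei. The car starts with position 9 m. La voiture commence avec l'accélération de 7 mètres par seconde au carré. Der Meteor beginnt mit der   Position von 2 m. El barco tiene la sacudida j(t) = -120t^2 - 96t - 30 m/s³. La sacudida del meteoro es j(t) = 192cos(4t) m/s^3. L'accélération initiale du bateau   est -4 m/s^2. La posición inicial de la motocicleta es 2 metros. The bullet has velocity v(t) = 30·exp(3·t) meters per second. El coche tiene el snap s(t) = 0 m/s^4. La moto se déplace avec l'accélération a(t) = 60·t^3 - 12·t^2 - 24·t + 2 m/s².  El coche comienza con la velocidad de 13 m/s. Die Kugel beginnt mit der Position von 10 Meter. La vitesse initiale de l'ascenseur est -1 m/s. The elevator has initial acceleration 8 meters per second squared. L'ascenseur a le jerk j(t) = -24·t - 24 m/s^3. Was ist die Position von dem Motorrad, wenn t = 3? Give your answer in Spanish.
Necesitamos integrar nuestra ecuación de la aceleración a(t) = 60·t^3 - 12·t^2 - 24·t + 2 2 veces. Integrando la aceleración y usando la condición inicial v(0) = 3, obtenemos v(t) = 15·t^4 - 4·t^3 - 12·t^2 + 2·t + 3. La integral de la velocidad es la posición. Usando x(0) = 2, obtenemos x(t) = 3·t^5 - t^4 - 4·t^3 + t^2 + 3·t + 2. Tenemos la posición x(t) = 3·t^5 - t^4 - 4·t^3 + t^2 + 3·t + 2. Sustituyendo t = 3: x(3) = 560.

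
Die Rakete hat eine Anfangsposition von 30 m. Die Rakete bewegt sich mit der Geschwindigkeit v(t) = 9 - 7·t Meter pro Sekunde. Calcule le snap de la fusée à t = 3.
Pour résoudre ceci, nous devons prendre 3 dérivées de notre équation de la vitesse v(t) = 9 - 7·t. La dérivée de la vitesse donne l'accélération: a(t) = -7. En dérivant l'accélération, nous obtenons le jerk: j(t) = 0. En prenant d/dt de j(t), nous trouvons s(t) = 0. En utilisant s(t) = 0 et en substituant t = 3, nous trouvons s = 0.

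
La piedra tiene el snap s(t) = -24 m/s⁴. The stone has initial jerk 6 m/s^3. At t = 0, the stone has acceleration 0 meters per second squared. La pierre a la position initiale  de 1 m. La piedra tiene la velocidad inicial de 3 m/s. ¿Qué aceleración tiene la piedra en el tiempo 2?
Necesitamos integrar nuestra ecuación del snap s(t) = -24 2 veces. Integrando el snap y usando la condición inicial j(0) = 6, obtenemos j(t) = 6 - 24·t. La antiderivada de la sacudida es la aceleración. Usando a(0) = 0, obtenemos a(t) = 6·t·(1 - 2·t). Tenemos la aceleración a(t) = 6·t·(1 - 2·t). Sustituyendo t = 2: a(2) = -36.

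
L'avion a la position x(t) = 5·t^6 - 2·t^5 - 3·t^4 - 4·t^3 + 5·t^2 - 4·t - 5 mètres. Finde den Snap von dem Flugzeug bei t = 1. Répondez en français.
Nous devons dériver notre équation de la position x(t) = 5·t^6 - 2·t^5 - 3·t^4 - 4·t^3 + 5·t^2 - 4·t - 5 4 fois. En prenant d/dt de x(t), nous trouvons v(t) = 30·t^5 - 10·t^4 - 12·t^3 - 12·t^2 + 10·t - 4. En dérivant la vitesse, nous obtenons l'accélération: a(t) = 150·t^4 - 40·t^3 - 36·t^2 - 24·t + 10. La dérivée de l'accélération donne le jerk: j(t) = 600·t^3 - 120·t^2 - 72·t - 24. En prenant d/dt de j(t), nous trouvons s(t) = 1800·t^2 - 240·t - 72. En utilisant s(t) = 1800·t^2 - 240·t - 72 et en substituant t = 1, nous trouvons s = 1488.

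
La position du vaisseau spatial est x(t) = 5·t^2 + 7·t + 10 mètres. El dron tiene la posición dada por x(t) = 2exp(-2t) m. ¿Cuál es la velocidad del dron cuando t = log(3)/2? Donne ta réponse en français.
Pour résoudre ceci, nous devons prendre 1 dérivée de notre équation de la position x(t) = 2·exp(-2·t). En prenant d/dt de x(t), nous trouvons v(t) = -4·exp(-2·t). En utilisant v(t) = -4·exp(-2·t) et en substituant t = log(3)/2, nous trouvons v = -4/3.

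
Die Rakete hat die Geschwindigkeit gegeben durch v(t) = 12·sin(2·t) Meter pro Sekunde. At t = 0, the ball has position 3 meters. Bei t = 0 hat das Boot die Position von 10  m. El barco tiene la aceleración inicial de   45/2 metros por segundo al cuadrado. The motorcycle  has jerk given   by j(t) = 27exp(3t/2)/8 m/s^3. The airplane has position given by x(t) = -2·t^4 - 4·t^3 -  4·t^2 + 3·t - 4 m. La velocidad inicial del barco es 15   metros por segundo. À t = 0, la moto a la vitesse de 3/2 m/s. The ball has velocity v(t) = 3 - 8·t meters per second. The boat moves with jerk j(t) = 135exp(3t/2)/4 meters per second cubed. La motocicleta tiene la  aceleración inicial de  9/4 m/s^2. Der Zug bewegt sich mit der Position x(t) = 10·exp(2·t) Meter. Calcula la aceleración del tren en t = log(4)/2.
Partiendo de la posición x(t) = 10·exp(2·t), tomamos 2 derivadas. Derivando la posición, obtenemos la velocidad: v(t) = 20·exp(2·t). Derivando la velocidad, obtenemos la aceleración: a(t) = 40·exp(2·t). Usando a(t) = 40·exp(2·t) y sustituyendo t = log(4)/2, encontramos a = 160.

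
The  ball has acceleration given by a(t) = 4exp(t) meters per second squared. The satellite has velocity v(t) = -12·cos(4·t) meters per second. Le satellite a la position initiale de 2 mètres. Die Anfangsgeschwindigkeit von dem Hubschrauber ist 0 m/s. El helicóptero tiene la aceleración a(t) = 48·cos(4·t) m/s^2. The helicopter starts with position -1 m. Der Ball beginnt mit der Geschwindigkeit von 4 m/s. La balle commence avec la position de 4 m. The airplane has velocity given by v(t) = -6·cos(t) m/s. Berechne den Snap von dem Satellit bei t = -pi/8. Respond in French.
Pour résoudre ceci, nous devons prendre 3 dérivées de notre équation de la vitesse v(t) = -12·cos(4·t). En dérivant la vitesse, nous obtenons l'accélération: a(t) = 48·sin(4·t). En prenant d/dt de a(t), nous trouvons j(t) = 192·cos(4·t). En dérivant le jerk, nous obtenons le snap: s(t) = -768·sin(4·t). En utilisant s(t) = -768·sin(4·t) et en substituant t = -pi/8, nous trouvons s = 768.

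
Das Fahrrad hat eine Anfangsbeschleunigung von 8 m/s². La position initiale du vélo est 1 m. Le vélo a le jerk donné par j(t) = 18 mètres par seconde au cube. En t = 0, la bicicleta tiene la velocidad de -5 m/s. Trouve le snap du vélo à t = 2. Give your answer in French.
Pour résoudre ceci, nous devons prendre 1 dérivée de notre équation du jerk j(t) = 18. En dérivant le jerk, nous obtenons le snap: s(t) = 0. En utilisant s(t) = 0 et en substituant t = 2, nous trouvons s = 0.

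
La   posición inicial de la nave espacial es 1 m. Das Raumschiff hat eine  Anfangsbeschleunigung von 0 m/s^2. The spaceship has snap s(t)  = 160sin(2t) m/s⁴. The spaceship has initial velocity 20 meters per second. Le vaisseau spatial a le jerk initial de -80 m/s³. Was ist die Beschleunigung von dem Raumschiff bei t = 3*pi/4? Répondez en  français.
Nous devons intégrer notre équation du snap s(t) = 160·sin(2·t) 2 fois. En prenant ∫s(t)dt et en appliquant j(0) = -80, nous trouvons j(t) = -80·cos(2·t). En prenant ∫j(t)dt et en appliquant a(0) = 0, nous trouvons a(t) = -40·sin(2·t). De l'équation de l'accélération a(t) = -40·sin(2·t), nous substituons t = 3*pi/4 pour obtenir a = 40.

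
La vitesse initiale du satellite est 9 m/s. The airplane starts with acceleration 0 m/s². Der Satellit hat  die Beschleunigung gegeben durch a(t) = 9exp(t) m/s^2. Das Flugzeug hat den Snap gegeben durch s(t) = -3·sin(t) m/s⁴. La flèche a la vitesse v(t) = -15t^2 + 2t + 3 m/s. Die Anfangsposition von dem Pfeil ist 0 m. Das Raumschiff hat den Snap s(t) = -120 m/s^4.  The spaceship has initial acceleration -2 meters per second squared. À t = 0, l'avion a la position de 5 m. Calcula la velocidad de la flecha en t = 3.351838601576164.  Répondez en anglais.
We have velocity v(t) = -15·t^2 + 2·t + 3. Substituting t = 3.351838601576164: v(3.351838601576164) = -158.818652962088.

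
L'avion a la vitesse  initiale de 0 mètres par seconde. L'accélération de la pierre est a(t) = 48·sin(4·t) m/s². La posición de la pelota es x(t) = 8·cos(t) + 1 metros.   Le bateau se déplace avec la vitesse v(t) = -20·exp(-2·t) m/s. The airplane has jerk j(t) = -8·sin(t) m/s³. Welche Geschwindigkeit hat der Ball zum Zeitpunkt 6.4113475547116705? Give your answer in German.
Ausgehend von der Position x(t) = 8·cos(t) + 1, nehmen wir 1 Ableitung. Mit d/dt von x(t) finden wir v(t) = -8·sin(t). Mit v(t) = -8·sin(t) und Einsetzen von t = 6.4113475547116705, finden wir v = -1.02249343535444.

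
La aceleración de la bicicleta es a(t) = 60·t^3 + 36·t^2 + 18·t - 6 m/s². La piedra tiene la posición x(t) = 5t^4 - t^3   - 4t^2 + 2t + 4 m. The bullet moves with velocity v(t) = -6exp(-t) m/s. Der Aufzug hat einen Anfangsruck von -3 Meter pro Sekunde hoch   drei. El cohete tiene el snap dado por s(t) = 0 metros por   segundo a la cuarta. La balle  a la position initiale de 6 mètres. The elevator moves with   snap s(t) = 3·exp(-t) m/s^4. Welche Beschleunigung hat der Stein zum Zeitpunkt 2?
Um dies zu lösen, müssen wir 2 Ableitungen unserer Gleichung für die Position x(t) = 5·t^4 - t^3 - 4·t^2 + 2·t + 4 nehmen. Mit d/dt von x(t) finden wir v(t) = 20·t^3 - 3·t^2 - 8·t + 2. Durch Ableiten von der Geschwindigkeit erhalten wir die Beschleunigung: a(t) = 60·t^2 - 6·t - 8. Mit a(t) = 60·t^2 - 6·t - 8 und Einsetzen von t = 2, finden wir a = 220.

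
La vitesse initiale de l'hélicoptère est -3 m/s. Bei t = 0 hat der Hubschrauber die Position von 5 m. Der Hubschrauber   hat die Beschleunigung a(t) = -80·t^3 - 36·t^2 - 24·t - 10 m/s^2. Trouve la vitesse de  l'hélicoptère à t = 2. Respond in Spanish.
Para resolver esto, necesitamos tomar 1 antiderivada de nuestra ecuación de la aceleración a(t) = -80·t^3 - 36·t^2 - 24·t - 10. La antiderivada de la aceleración es la velocidad. Usando v(0) = -3, obtenemos v(t) = -20·t^4 - 12·t^3 - 12·t^2 - 10·t - 3. Tenemos la velocidad v(t) = -20·t^4 - 12·t^3 - 12·t^2 - 10·t - 3. Sustituyendo t = 2: v(2) = -487.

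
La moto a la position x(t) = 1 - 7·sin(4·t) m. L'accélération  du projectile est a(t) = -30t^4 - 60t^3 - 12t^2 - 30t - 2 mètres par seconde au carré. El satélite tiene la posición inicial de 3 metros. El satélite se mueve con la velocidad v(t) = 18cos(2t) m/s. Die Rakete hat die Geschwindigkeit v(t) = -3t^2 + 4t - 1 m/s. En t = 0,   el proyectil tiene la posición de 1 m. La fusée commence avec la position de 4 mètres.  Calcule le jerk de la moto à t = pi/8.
Nous devons dériver notre équation de la position x(t) = 1 - 7·sin(4·t) 3 fois. La dérivée de la position donne la vitesse: v(t) = -28·cos(4·t). En prenant d/dt de v(t), nous trouvons a(t) = 112·sin(4·t). La dérivée de l'accélération donne le jerk: j(t) = 448·cos(4·t). De l'équation du jerk j(t) = 448·cos(4·t), nous substituons t = pi/8 pour obtenir j = 0.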